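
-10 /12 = -5 /6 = -0.83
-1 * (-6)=6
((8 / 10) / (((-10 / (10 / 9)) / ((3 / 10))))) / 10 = -1 / 375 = -0.00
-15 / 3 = -5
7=7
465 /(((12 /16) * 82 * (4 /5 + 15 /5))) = 1550 /779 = 1.99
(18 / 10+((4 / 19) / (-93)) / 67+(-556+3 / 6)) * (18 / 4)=-1966559799 / 789260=-2491.65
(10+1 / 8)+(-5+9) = 113 / 8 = 14.12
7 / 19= 0.37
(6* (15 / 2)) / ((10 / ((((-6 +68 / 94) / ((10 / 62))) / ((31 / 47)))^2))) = 276768 / 25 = 11070.72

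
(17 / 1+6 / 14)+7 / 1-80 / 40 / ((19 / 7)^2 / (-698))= 540559 / 2527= 213.91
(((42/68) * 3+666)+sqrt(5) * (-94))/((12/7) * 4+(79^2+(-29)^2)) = 0.06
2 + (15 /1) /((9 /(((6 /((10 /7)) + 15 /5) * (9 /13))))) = 134 /13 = 10.31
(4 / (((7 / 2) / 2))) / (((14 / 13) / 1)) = 104 / 49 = 2.12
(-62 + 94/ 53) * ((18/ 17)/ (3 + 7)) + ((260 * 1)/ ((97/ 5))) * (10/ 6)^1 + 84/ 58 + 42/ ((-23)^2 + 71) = 17.48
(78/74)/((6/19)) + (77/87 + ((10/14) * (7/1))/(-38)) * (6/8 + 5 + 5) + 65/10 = 8776717/489288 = 17.94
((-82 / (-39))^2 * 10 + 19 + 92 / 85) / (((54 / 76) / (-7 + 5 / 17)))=-12002162668 / 19780605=-606.76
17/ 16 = 1.06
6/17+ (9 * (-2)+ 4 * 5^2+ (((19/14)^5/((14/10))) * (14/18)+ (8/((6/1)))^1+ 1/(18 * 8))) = 7097338349/82287072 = 86.25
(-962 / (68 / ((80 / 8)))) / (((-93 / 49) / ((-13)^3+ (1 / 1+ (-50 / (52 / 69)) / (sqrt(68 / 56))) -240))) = -95690140 / 527 -5212375 * sqrt(238) / 17918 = -186063.03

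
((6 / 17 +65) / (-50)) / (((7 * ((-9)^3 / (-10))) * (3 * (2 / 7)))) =-1111 / 371790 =-0.00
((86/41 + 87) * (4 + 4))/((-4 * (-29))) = 7306/1189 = 6.14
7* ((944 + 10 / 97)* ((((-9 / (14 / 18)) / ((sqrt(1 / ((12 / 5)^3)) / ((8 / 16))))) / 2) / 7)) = -44506908* sqrt(15) / 16975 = -10154.61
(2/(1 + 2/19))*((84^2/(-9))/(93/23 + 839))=-6992/4155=-1.68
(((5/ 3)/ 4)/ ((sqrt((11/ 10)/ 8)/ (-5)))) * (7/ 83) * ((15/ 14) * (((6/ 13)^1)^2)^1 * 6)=-13500 * sqrt(55)/ 154297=-0.65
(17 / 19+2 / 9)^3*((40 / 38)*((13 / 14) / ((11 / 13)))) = 11775701990 / 7315308693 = 1.61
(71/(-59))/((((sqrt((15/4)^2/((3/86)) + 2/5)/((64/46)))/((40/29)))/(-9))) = 1635840* sqrt(161410)/635196773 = 1.03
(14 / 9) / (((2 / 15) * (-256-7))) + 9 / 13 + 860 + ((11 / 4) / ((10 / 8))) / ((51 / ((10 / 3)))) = 450286184 / 523107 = 860.79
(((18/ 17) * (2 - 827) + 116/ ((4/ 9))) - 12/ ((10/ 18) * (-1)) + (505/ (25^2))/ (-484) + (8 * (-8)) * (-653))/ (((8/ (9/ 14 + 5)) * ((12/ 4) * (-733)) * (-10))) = 3347648651257/ 2533072080000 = 1.32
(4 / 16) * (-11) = -2.75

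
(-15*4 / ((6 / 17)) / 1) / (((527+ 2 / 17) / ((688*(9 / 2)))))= -2982480 / 2987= -998.49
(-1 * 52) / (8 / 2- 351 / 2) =104 / 343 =0.30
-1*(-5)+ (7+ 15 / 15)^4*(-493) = -2019323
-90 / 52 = -45 / 26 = -1.73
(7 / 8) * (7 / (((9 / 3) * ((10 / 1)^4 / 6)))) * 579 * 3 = 85113 / 40000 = 2.13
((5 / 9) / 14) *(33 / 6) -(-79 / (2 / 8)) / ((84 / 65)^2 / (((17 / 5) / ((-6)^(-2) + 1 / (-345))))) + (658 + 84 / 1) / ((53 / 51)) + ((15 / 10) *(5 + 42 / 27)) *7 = 4840491109 / 181692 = 26641.19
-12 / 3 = -4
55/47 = 1.17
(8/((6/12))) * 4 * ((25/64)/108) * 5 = 125/108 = 1.16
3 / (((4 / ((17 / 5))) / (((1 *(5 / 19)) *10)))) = 6.71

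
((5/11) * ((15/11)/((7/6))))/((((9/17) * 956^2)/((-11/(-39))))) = 425/1372274904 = 0.00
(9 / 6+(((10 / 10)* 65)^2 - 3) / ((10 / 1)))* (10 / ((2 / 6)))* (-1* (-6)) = 76266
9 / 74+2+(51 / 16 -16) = -6329 / 592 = -10.69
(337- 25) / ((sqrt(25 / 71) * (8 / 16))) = 1051.58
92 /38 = 46 /19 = 2.42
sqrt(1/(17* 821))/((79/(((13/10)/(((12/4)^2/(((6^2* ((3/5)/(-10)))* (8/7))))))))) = -312* sqrt(13957)/964777625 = -0.00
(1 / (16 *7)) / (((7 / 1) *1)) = 1 / 784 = 0.00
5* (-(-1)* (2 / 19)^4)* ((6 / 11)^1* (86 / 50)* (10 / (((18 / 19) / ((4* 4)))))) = 22016 / 226347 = 0.10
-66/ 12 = -11/ 2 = -5.50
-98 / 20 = -49 / 10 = -4.90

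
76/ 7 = 10.86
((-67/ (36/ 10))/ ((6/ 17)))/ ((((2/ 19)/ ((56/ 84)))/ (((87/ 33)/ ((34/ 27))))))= -184585/ 264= -699.19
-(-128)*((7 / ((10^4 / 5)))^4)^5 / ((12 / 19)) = 1516053059654628019 / 98304000000000000000000000000000000000000000000000000000000000000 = 0.00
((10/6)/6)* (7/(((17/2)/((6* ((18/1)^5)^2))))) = 83310901954560/17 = 4900641291444.71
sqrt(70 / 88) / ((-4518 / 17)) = -17* sqrt(385) / 99396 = -0.00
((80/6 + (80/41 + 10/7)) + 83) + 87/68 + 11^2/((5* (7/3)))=4657241/41820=111.36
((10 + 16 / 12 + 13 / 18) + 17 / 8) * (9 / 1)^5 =6698781 / 8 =837347.62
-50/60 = -5/6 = -0.83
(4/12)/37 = 1/111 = 0.01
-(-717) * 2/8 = 179.25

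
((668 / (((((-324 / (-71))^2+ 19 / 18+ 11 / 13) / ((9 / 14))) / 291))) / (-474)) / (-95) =171974188854 / 1408338789515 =0.12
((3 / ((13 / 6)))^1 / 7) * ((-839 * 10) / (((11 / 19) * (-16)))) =717345 / 4004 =179.16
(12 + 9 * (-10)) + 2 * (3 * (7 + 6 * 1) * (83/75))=208/25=8.32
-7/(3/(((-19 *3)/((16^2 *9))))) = 133/2304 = 0.06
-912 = -912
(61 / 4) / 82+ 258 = 84685 / 328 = 258.19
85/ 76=1.12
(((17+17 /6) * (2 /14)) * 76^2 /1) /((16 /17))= 104329 /6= 17388.17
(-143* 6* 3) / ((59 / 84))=-216216 / 59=-3664.68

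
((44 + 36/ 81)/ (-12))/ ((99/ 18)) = -200/ 297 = -0.67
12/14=6/7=0.86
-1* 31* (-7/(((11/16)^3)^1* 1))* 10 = 6677.93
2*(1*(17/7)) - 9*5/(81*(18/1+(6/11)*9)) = 10961/2268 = 4.83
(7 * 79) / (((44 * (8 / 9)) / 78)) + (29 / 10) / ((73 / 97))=71095139 / 64240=1106.71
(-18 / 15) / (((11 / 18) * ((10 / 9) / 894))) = -1579.94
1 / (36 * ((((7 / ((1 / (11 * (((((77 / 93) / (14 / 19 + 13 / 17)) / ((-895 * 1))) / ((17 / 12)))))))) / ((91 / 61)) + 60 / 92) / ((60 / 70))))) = 4023441175 / 106414117278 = 0.04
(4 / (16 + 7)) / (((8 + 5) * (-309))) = -4 / 92391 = -0.00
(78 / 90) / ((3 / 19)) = 247 / 45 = 5.49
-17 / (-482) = 17 / 482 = 0.04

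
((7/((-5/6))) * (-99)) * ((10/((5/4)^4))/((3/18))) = 12773376/625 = 20437.40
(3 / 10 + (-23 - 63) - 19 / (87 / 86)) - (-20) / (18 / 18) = -73499 / 870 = -84.48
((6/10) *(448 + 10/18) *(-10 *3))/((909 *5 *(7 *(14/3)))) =-4037/74235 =-0.05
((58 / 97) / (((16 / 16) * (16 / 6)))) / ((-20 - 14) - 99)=-0.00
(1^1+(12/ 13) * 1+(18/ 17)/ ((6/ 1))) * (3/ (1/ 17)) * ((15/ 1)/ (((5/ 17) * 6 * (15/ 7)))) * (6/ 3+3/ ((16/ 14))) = 127687/ 65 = 1964.42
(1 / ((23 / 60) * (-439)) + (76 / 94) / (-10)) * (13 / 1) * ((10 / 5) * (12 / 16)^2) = -24095331 / 18982360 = -1.27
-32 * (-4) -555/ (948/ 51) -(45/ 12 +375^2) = -140530.61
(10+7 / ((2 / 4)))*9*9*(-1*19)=-36936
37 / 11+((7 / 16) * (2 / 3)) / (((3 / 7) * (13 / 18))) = 2463 / 572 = 4.31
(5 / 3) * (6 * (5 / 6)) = 25 / 3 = 8.33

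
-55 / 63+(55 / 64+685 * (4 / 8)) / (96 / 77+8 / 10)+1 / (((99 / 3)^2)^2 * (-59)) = 4122203685436891 / 24700855931136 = 166.89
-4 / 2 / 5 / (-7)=2 / 35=0.06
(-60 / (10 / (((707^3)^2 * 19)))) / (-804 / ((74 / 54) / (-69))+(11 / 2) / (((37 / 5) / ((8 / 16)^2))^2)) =-623698587604927085095488 / 1773457043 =-351685195909719.64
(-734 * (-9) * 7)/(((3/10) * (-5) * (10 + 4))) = -2202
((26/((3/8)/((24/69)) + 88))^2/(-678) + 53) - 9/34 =19755181994395/374611147926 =52.74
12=12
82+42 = 124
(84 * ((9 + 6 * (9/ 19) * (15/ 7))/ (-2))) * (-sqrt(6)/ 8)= 6021 * sqrt(6)/ 76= 194.06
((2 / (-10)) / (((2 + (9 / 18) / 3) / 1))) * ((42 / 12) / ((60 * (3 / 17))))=-119 / 3900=-0.03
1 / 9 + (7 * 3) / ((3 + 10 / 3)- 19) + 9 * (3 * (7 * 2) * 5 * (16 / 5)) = 6046.45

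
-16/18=-8/9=-0.89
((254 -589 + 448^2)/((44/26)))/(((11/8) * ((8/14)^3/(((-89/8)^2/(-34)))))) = -7076980783691/4212736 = -1679901.32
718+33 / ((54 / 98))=7001 / 9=777.89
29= 29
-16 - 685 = -701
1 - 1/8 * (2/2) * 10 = -1/4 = -0.25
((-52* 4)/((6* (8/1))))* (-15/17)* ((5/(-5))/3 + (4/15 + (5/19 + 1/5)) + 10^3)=3706469/969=3825.05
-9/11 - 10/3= -137/33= -4.15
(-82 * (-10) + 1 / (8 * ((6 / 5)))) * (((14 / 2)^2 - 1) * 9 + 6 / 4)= 11376485 / 32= 355515.16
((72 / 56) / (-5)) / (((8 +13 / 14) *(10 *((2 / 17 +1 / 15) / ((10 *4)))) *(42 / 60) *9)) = -816 / 8225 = -0.10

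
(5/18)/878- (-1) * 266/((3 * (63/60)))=148285/1756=84.44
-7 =-7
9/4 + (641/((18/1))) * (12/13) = 35.12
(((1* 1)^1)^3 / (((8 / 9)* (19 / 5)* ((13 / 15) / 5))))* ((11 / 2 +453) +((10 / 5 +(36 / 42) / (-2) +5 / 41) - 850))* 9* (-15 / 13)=101945638125 / 14744912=6913.95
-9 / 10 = -0.90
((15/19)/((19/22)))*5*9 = 14850/361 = 41.14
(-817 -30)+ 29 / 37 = -31310 / 37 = -846.22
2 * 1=2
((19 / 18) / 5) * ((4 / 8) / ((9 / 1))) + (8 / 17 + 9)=261143 / 27540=9.48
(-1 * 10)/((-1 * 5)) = 2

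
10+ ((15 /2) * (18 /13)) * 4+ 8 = 774 /13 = 59.54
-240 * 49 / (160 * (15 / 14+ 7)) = -1029 / 113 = -9.11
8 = 8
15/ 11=1.36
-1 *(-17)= 17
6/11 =0.55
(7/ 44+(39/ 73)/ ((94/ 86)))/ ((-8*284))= -97805/ 342990208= -0.00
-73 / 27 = -2.70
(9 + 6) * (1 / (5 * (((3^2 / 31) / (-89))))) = -2759 / 3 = -919.67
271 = 271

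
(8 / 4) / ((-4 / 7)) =-7 / 2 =-3.50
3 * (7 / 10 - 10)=-279 / 10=-27.90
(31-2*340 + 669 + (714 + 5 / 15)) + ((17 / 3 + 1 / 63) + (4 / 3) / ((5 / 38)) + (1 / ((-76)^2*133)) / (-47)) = 1218812364451 / 1624759920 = 750.15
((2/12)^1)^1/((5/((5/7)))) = 1/42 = 0.02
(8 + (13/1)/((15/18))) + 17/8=1029/40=25.72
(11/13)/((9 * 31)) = 11/3627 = 0.00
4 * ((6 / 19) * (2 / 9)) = 16 / 57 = 0.28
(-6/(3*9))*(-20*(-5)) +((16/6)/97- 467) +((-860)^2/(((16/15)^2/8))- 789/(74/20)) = 335905209227/64602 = 5199610.06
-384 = -384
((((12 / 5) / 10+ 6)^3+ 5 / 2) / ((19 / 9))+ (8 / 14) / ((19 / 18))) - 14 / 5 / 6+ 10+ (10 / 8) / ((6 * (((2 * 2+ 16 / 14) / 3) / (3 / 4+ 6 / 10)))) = 126.51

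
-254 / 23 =-11.04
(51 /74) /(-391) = -3 /1702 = -0.00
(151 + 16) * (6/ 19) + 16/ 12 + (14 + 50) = 6730/ 57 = 118.07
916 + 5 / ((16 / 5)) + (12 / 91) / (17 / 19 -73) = 917.56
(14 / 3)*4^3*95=85120 / 3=28373.33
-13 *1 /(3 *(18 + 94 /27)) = -117 /580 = -0.20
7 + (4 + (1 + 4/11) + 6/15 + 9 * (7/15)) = 933/55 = 16.96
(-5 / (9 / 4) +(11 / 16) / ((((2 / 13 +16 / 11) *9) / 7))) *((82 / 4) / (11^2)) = -855383 / 2671680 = -0.32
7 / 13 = 0.54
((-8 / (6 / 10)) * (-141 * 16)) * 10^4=300800000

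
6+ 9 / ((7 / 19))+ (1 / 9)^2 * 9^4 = 780 / 7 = 111.43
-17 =-17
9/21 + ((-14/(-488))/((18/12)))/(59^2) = 3822187/8918322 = 0.43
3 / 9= 1 / 3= 0.33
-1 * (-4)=4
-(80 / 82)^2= -1600 / 1681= -0.95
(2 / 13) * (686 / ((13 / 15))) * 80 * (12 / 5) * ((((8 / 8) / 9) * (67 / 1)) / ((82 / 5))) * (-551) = -40520099200 / 6929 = -5847900.01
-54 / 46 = -27 / 23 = -1.17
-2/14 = -0.14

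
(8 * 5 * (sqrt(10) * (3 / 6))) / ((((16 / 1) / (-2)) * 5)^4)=sqrt(10) / 128000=0.00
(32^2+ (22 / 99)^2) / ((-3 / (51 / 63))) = -1410116 / 5103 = -276.33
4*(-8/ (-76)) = 8/ 19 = 0.42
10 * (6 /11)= 60 /11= 5.45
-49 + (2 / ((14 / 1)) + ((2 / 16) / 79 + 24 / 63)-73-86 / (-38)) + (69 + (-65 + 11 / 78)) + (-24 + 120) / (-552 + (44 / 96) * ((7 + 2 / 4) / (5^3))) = -27804118647775 / 241262322392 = -115.24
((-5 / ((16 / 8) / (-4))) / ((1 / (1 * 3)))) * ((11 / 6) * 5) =275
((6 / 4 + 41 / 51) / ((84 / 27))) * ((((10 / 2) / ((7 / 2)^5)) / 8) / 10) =705 / 8000132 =0.00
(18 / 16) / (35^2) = 0.00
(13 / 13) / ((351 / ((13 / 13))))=1 / 351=0.00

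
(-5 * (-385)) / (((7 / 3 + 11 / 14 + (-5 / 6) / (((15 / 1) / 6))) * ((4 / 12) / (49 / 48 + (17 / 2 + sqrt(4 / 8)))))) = 13475 * sqrt(2) / 13 + 6158075 / 312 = 21203.31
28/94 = 14/47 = 0.30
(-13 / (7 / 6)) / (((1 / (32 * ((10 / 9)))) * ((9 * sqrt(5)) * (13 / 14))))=-256 * sqrt(5) / 27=-21.20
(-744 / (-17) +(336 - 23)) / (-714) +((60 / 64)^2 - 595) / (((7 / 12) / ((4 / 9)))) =-44003975 / 97104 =-453.16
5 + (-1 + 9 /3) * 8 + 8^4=4117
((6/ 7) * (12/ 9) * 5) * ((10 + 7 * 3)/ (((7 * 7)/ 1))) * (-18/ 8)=-2790/ 343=-8.13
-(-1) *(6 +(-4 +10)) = 12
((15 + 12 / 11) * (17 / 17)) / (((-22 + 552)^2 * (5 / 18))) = 1593 / 7724750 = 0.00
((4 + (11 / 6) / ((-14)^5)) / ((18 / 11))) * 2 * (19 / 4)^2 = 51256734815 / 464679936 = 110.31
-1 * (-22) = 22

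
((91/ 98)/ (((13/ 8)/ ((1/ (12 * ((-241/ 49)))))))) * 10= -70/ 723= -0.10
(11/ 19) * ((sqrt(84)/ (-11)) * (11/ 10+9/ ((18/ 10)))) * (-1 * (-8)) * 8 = -3904 * sqrt(21)/ 95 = -188.32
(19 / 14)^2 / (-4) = -361 / 784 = -0.46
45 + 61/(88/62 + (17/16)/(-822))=50887677/578161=88.02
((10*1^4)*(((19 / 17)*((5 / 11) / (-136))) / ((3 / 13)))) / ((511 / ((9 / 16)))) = -18525 / 103966016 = -0.00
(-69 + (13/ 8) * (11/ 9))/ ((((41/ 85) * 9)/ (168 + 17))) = -75873125/ 26568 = -2855.81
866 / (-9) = -866 / 9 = -96.22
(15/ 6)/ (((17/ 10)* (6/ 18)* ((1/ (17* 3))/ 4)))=900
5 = 5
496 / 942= 248 / 471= 0.53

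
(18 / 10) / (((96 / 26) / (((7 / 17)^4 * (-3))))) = -280917 / 6681680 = -0.04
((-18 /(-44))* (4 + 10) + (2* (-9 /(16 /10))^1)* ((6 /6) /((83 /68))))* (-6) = 19116 /913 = 20.94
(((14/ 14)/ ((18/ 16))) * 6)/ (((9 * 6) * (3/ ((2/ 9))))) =16/ 2187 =0.01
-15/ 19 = -0.79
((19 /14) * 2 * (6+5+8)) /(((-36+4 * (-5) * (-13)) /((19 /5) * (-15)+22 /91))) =-1864565 /142688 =-13.07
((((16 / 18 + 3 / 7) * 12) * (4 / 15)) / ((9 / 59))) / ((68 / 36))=14.63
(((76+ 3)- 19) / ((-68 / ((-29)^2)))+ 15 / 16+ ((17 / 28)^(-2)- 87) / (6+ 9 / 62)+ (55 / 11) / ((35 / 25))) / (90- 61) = -9264767611 / 357634032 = -25.91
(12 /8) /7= 3 /14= 0.21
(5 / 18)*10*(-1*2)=-50 / 9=-5.56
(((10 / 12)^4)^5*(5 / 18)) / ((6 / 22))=5245208740234375 / 197432555763400704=0.03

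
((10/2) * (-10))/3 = -50/3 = -16.67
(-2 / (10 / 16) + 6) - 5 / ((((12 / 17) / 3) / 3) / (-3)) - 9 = 3701 / 20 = 185.05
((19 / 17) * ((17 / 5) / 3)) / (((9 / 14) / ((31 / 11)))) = 8246 / 1485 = 5.55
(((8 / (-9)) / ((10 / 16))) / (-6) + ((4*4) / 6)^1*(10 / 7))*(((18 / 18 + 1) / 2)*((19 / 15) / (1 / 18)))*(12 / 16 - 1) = -36328 / 1575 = -23.07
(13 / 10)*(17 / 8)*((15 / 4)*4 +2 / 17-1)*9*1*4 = 1404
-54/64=-27/32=-0.84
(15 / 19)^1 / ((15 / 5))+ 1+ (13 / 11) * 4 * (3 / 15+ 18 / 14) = 60616 / 7315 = 8.29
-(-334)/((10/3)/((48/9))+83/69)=184368/1009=182.72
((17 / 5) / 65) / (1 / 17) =289 / 325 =0.89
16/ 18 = 8/ 9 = 0.89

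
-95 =-95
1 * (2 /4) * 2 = 1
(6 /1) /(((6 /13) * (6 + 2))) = 13 /8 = 1.62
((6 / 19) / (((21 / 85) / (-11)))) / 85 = -0.17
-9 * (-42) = 378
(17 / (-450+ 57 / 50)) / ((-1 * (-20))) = -85 / 44886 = -0.00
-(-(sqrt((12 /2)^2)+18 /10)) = 39 /5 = 7.80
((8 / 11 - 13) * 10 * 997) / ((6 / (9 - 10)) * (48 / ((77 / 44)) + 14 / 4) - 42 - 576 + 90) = 69790 / 407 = 171.47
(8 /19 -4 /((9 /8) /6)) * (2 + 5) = -8344 /57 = -146.39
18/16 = 1.12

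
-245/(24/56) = -1715/3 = -571.67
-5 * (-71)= 355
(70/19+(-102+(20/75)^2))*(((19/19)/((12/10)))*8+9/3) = -12179884/12825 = -949.70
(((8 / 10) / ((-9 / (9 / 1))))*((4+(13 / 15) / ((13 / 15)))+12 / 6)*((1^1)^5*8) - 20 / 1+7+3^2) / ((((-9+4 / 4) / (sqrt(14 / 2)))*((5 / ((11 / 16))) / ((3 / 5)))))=2013*sqrt(7) / 4000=1.33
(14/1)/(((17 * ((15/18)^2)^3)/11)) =7185024/265625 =27.05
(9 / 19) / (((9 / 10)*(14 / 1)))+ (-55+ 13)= -5581 / 133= -41.96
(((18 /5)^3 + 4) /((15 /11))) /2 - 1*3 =29201 /1875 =15.57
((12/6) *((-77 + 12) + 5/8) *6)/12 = -515/8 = -64.38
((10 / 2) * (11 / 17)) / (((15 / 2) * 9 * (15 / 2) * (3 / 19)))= 836 / 20655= 0.04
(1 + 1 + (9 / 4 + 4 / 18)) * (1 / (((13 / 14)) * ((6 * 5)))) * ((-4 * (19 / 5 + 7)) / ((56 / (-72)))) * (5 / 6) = 483 / 65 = 7.43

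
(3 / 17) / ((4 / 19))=57 / 68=0.84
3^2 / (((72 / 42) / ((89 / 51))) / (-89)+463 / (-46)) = -22955058 / 25700113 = -0.89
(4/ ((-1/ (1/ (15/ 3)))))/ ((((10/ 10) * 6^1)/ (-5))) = 2/ 3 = 0.67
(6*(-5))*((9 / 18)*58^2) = -50460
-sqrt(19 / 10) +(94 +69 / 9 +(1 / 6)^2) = 100.32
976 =976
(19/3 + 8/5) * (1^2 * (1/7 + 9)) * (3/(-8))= -136/5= -27.20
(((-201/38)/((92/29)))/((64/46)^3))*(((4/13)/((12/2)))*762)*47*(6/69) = -800245923/8093696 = -98.87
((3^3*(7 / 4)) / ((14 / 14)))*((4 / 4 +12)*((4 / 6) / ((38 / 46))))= 18837 / 38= 495.71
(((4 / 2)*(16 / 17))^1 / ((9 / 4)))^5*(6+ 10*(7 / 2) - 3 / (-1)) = 1511828488192 / 83841135993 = 18.03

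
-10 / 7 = -1.43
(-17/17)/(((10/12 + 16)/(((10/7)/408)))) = -5/24038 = -0.00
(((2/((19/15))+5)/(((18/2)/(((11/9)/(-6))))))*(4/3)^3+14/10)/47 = 652613/29294865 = 0.02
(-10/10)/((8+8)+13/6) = -6/109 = -0.06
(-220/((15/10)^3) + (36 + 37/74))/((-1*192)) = 1549/10368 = 0.15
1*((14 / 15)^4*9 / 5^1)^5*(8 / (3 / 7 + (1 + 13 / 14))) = 16.14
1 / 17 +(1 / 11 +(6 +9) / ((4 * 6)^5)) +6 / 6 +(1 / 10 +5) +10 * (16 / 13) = 598697815399 / 32261898240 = 18.56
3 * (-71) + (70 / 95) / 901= -3646333 / 17119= -213.00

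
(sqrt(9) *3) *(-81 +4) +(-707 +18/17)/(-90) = -1048289/1530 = -685.16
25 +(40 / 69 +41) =4594 / 69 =66.58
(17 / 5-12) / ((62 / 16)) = -344 / 155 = -2.22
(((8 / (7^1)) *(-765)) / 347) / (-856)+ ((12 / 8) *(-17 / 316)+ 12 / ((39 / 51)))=33342743535 / 2135363048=15.61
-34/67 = -0.51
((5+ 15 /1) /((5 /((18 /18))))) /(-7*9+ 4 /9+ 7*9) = 9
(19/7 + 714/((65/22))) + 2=112101/455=246.38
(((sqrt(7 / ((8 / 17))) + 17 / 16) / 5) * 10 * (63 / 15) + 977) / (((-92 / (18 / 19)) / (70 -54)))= -354933 / 2185 -756 * sqrt(238) / 2185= -167.78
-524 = -524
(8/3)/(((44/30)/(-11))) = -20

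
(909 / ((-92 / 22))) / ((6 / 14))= -23331 / 46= -507.20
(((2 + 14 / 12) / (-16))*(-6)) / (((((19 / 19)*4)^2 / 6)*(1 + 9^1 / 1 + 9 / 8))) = 57 / 1424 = 0.04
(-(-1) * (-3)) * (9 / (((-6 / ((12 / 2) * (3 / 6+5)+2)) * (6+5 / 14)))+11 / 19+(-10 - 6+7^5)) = -50349.96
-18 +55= 37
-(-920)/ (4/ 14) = 3220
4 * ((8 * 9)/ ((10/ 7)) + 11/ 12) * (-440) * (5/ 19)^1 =-1354760/ 57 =-23767.72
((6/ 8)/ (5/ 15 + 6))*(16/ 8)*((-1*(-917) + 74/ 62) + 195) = 310581/ 1178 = 263.65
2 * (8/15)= 16/15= 1.07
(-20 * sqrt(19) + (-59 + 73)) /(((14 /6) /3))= 18 - 180 * sqrt(19) /7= -94.09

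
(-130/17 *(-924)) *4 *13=6246240/17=367425.88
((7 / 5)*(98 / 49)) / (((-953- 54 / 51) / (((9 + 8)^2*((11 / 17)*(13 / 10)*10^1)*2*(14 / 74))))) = -165308 / 61235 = -2.70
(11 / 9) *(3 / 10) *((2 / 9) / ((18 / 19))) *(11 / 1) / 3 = 2299 / 7290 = 0.32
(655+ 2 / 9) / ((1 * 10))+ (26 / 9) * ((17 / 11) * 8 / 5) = 72.67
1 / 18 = 0.06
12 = 12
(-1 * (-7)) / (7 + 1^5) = 7 / 8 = 0.88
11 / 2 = 5.50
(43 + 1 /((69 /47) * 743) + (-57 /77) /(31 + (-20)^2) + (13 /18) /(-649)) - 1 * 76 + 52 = 11442449922565 /602294866866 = 19.00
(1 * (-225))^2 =50625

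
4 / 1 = 4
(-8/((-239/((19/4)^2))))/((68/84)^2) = 159201/138142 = 1.15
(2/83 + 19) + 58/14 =13460/581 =23.17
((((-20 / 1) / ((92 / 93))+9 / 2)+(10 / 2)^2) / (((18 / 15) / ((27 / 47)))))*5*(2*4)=192150 / 1081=177.75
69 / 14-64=-827 / 14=-59.07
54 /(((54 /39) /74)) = 2886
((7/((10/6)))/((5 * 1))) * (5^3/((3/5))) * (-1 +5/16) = -1925/16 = -120.31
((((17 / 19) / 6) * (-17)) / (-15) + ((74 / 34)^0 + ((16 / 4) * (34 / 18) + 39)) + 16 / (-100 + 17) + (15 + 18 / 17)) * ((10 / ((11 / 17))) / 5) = 51144023 / 260205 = 196.55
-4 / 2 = -2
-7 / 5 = -1.40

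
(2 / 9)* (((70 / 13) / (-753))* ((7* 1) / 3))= -980 / 264303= -0.00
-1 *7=-7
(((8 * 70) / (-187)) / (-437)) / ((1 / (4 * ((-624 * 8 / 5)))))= -27.37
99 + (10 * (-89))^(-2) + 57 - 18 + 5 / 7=769129107 / 5544700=138.71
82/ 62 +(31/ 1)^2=29832/ 31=962.32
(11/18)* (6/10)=11/30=0.37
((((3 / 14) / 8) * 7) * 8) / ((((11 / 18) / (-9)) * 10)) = -243 / 110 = -2.21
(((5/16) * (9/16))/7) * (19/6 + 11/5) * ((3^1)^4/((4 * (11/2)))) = 5589/11264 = 0.50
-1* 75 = -75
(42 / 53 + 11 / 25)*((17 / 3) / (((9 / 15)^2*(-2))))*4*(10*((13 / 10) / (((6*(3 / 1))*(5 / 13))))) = -4691609 / 64395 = -72.86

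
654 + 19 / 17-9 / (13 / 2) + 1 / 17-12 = 141836 / 221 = 641.79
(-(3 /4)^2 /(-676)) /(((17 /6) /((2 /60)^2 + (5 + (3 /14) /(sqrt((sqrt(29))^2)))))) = 81 * sqrt(29) /37326016 + 13503 /9193600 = 0.00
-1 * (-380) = 380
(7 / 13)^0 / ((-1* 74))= -1 / 74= -0.01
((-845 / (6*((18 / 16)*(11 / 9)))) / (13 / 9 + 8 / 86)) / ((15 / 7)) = -29068 / 935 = -31.09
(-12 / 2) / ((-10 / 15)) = 9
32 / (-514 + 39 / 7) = -224 / 3559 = -0.06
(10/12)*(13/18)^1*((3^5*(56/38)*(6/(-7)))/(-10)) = 351/19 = 18.47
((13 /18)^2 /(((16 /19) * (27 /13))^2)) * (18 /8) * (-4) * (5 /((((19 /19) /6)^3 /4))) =-51552605 /7776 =-6629.71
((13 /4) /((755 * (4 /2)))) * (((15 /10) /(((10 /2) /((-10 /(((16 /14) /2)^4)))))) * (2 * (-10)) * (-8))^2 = 43620.77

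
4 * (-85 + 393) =1232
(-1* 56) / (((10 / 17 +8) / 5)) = -32.60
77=77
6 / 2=3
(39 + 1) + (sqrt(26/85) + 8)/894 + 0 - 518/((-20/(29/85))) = sqrt(2210)/75990 + 18558817/379950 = 48.85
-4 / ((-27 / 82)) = 12.15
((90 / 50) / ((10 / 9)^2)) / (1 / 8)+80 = 11458 / 125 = 91.66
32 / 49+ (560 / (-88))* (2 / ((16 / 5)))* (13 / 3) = -107251 / 6468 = -16.58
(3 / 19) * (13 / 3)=13 / 19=0.68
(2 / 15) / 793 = 2 / 11895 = 0.00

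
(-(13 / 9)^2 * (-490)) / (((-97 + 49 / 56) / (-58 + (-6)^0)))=12587120 / 20763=606.23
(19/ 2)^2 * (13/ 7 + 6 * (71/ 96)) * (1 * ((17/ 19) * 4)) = 227715/ 112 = 2033.17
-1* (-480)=480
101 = 101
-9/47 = -0.19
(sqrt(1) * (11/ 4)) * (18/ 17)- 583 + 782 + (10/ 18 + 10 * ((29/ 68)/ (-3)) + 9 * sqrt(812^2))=1148884/ 153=7509.05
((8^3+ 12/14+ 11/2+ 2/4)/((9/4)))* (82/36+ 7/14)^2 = 9080000/5103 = 1779.35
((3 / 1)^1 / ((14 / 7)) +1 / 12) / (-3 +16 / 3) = 19 / 28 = 0.68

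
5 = 5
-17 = -17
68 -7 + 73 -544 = -410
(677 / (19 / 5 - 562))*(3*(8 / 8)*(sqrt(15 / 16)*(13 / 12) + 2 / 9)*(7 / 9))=-308035*sqrt(15) / 401904 - 47390 / 75357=-3.60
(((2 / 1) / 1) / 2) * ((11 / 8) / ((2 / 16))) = 11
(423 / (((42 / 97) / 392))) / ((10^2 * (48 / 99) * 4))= 3159387 / 1600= 1974.62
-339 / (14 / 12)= -2034 / 7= -290.57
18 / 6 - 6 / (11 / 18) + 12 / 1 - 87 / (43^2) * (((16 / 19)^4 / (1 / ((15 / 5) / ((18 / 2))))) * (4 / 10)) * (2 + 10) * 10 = 12731433921 / 2650598819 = 4.80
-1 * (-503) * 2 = 1006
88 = 88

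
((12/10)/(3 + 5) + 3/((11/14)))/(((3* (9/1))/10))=97/66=1.47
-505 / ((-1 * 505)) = 1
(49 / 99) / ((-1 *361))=-49 / 35739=-0.00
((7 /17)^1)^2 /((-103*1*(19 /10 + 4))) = -490 /1756253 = -0.00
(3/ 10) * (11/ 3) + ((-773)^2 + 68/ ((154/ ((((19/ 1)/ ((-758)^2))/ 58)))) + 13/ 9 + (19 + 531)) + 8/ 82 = 1415741545735504789/ 2367137605140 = 598081.64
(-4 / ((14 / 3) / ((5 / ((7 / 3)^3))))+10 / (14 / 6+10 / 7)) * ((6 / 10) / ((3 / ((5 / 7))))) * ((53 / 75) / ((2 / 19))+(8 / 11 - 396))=-122179726 / 948395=-128.83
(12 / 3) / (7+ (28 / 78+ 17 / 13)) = 0.46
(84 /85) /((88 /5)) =21 /374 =0.06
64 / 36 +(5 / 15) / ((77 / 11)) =115 / 63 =1.83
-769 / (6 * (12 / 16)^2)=-6152 / 27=-227.85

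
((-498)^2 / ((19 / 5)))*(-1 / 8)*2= -310005 / 19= -16316.05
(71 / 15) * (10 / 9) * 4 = 568 / 27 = 21.04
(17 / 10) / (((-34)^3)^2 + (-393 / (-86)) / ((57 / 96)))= 13889 / 12621052141600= 0.00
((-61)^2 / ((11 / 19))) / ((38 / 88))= 14884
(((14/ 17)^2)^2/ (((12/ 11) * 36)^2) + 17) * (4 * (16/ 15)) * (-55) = -728706113036/ 182660427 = -3989.40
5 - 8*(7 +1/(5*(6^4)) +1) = -47791/810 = -59.00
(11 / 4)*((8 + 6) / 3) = 12.83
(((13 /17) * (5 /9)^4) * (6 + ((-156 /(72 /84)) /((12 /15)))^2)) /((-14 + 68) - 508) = -1682273125 /202551192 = -8.31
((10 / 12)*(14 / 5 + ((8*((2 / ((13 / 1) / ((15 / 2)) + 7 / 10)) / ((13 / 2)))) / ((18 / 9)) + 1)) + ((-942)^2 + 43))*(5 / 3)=25264579445 / 17082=1479017.65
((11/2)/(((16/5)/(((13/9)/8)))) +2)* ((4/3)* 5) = 26615/1728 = 15.40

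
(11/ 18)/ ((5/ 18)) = 11/ 5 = 2.20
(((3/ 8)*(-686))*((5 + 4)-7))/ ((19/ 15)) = -15435/ 38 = -406.18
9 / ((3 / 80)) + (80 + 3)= 323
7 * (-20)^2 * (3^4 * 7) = 1587600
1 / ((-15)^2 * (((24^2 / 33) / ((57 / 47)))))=209 / 676800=0.00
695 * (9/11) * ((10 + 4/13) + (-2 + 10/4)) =1757655/286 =6145.65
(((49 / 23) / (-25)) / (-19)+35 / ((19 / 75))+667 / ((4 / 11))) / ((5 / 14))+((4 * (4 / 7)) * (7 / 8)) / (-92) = 301679286 / 54625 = 5522.73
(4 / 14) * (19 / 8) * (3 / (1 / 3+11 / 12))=57 / 35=1.63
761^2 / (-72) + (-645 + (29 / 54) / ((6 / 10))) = -5629469 / 648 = -8687.45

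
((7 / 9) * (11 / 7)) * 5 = 55 / 9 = 6.11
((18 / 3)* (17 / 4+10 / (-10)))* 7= 273 / 2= 136.50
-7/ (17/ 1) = -7/ 17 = -0.41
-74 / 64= -37 / 32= -1.16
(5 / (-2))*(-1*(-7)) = -35 / 2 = -17.50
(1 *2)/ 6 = 0.33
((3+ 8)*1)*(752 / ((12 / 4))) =8272 / 3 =2757.33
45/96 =15/32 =0.47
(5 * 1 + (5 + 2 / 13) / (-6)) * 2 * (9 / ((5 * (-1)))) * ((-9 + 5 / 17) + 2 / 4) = 15903 / 130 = 122.33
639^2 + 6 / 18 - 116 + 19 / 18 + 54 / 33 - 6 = 80824001 / 198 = 408202.03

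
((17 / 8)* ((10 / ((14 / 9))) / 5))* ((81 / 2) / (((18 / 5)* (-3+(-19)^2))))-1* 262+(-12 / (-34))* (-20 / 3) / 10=-357378891 / 1363264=-262.15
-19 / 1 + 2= -17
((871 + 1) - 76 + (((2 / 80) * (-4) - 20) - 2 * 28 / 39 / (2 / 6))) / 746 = 100307 / 96980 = 1.03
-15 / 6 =-5 / 2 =-2.50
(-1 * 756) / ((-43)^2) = -756 / 1849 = -0.41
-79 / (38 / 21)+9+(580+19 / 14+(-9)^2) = 83484 / 133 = 627.70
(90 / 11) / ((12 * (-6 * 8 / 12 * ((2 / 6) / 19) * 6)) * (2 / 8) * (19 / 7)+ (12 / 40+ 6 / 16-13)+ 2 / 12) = -75600 / 144023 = -0.52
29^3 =24389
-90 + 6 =-84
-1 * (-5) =5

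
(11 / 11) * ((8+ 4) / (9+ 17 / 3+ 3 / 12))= 144 / 179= 0.80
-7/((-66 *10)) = 0.01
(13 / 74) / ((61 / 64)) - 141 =-317821 / 2257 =-140.82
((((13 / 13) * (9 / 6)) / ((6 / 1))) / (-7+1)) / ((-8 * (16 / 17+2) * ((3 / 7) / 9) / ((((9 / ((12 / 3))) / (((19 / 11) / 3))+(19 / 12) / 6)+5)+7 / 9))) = 0.37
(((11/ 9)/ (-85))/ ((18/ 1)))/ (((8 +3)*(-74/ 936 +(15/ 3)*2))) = -26/ 3551895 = -0.00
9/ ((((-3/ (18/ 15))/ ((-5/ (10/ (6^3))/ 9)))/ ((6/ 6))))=43.20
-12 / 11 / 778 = -6 / 4279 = -0.00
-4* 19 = -76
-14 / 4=-7 / 2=-3.50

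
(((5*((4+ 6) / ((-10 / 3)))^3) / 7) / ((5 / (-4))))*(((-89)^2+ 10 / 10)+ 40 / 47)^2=14975538754608 / 15463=968475635.69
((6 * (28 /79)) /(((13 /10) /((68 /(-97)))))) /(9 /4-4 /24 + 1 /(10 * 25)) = -171360000 /311907089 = -0.55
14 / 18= 7 / 9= 0.78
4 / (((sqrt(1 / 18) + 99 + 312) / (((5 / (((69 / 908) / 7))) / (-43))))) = -313477920 / 3007130653 + 127120 * sqrt(2) / 3007130653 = -0.10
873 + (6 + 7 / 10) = 8797 / 10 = 879.70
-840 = -840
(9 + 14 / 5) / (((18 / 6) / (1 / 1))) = 59 / 15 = 3.93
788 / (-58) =-394 / 29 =-13.59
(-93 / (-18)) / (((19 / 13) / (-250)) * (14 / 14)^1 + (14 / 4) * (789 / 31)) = 1561625 / 26922858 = 0.06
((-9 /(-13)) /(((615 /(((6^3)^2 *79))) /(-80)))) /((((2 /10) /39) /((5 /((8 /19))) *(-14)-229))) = 1048911793920 /41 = 25583214485.85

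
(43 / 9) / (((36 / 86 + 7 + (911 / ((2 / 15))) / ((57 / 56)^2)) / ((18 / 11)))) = 4004934 / 3382079767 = 0.00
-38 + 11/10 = -369/10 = -36.90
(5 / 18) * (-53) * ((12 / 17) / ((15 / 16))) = -1696 / 153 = -11.08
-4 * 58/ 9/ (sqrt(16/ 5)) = -58 * sqrt(5)/ 9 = -14.41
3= 3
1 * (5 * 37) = 185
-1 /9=-0.11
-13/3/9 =-13/27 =-0.48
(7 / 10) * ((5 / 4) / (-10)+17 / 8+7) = 63 / 10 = 6.30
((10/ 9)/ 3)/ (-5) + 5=133/ 27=4.93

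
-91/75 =-1.21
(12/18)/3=2/9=0.22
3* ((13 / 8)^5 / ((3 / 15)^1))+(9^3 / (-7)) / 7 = 249012483 / 1605632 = 155.09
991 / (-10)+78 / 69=-22533 / 230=-97.97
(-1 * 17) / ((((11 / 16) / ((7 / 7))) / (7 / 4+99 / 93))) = -23732 / 341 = -69.60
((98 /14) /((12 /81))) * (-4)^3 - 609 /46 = -139713 /46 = -3037.24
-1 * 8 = -8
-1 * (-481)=481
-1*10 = -10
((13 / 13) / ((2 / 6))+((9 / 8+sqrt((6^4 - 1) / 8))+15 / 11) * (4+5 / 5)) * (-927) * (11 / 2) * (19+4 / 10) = -989109 * sqrt(2590) / 8 - 122199921 / 80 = -7819721.18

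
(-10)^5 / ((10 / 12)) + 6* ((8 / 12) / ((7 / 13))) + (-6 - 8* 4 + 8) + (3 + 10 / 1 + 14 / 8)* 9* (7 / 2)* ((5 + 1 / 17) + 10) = -13450078 / 119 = -113025.87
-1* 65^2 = -4225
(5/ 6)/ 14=5/ 84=0.06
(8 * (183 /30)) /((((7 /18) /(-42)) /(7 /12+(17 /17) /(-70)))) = -524844 /175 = -2999.11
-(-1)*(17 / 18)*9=17 / 2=8.50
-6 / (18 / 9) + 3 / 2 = -3 / 2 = -1.50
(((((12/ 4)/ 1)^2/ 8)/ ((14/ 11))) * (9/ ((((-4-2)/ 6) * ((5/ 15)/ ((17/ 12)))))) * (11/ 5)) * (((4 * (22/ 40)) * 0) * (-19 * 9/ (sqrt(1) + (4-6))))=0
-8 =-8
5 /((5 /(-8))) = -8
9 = 9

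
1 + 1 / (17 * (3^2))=154 / 153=1.01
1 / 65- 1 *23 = -1494 / 65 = -22.98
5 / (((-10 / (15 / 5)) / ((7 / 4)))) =-2.62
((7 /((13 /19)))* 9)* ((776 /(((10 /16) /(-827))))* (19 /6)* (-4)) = 77841950592 /65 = 1197568470.65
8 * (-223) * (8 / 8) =-1784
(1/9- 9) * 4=-320/9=-35.56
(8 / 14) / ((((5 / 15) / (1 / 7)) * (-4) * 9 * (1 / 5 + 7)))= -5 / 5292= -0.00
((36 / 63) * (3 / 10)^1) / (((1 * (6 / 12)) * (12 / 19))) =19 / 35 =0.54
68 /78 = 34 /39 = 0.87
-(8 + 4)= -12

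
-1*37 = -37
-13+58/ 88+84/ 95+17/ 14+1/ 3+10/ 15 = -270433/ 29260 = -9.24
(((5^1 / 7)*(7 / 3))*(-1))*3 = -5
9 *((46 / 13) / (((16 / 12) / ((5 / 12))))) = 1035 / 104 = 9.95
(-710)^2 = 504100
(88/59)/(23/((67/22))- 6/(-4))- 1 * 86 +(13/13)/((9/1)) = -55215163/644103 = -85.72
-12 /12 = -1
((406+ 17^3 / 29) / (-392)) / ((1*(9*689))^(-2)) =-641655215487 / 11368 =-56443984.47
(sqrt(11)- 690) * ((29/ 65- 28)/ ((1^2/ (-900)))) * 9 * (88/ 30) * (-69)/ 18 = 22511150640/ 13- 32624856 * sqrt(11)/ 13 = 1723303556.45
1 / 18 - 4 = -3.94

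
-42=-42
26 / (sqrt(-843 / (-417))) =26 * sqrt(39059) / 281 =18.29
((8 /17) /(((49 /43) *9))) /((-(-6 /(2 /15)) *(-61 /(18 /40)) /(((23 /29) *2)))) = -0.00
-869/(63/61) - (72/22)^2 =-6495737/7623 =-852.12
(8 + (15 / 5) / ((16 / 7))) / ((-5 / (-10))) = 149 / 8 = 18.62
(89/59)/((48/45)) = 1335/944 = 1.41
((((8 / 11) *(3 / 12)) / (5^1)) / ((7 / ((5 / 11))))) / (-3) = -2 / 2541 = -0.00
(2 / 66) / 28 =1 / 924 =0.00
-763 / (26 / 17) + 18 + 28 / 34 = -212187 / 442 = -480.06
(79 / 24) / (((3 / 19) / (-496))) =-93062 / 9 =-10340.22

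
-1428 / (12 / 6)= -714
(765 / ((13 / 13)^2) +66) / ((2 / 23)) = 19113 / 2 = 9556.50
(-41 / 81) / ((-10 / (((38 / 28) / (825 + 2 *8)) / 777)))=779 / 7410202380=0.00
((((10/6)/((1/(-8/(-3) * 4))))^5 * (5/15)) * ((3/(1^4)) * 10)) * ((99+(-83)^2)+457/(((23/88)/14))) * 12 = 6705453462140.14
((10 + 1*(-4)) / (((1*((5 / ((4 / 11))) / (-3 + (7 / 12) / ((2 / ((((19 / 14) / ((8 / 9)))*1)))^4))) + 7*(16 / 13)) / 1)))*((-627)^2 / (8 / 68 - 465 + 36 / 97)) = -101911983610181778891 / 74417073241301896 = -1369.47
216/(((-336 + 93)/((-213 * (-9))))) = -1704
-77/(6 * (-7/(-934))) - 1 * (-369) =-4030/3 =-1343.33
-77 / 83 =-0.93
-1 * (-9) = 9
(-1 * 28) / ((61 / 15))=-420 / 61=-6.89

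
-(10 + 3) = -13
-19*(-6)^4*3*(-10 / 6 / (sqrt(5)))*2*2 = 98496*sqrt(5) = 220243.75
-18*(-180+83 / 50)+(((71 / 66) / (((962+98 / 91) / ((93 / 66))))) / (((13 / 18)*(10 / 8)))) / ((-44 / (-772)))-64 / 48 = 80208173729 / 24996180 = 3208.82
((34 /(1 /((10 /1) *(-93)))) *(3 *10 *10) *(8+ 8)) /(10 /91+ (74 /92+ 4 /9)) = -336353472000 /3011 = -111708227.17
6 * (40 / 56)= 30 / 7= 4.29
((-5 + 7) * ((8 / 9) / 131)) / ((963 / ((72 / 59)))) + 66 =491239910 / 7443027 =66.00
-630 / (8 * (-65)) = 63 / 52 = 1.21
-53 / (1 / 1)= -53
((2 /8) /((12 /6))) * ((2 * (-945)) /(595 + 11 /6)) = -2835 /7162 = -0.40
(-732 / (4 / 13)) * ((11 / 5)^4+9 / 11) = -396522204 / 6875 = -57675.96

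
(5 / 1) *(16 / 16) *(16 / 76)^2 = 80 / 361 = 0.22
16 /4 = 4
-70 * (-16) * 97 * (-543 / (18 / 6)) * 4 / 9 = -8739484.44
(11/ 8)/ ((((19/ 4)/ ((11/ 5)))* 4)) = 121/ 760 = 0.16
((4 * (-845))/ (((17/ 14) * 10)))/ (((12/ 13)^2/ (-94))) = 9396569/ 306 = 30707.74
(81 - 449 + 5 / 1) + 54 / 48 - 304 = -5327 / 8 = -665.88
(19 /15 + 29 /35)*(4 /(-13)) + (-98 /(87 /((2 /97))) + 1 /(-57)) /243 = -762138721 /1181873511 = -0.64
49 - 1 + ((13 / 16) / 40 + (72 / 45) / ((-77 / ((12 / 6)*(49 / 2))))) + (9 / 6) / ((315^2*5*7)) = 76610465579 / 1629936000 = 47.00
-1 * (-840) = 840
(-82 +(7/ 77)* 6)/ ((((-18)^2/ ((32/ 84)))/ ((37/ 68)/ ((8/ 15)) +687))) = -332696/ 5049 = -65.89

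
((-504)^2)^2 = 64524128256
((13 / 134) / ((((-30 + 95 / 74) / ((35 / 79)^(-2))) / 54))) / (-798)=27017289 / 23196446875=0.00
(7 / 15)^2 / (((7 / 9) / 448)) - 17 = 108.44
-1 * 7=-7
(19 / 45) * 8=152 / 45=3.38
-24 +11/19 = -445/19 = -23.42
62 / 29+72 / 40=571 / 145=3.94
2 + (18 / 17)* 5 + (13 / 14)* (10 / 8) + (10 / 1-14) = 4241 / 952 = 4.45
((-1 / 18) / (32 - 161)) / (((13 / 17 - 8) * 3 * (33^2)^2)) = -17 / 1016118459378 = -0.00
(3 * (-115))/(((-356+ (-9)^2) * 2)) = 69/110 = 0.63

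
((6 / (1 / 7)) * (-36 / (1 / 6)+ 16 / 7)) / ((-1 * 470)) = 4488 / 235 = 19.10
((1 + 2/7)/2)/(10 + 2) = 3/56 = 0.05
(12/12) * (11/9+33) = 308/9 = 34.22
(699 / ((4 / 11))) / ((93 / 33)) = 84579 / 124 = 682.09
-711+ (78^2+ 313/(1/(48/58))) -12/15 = 816529/145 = 5631.23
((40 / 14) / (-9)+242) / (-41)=-15226 / 2583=-5.89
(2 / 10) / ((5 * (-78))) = -1 / 1950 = -0.00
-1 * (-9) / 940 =9 / 940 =0.01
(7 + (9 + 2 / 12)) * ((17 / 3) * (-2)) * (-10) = 16490 / 9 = 1832.22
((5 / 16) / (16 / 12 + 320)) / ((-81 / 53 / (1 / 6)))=-265 / 2498688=-0.00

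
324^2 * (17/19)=1784592/19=93925.89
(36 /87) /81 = 4 /783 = 0.01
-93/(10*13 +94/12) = -558/827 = -0.67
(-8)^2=64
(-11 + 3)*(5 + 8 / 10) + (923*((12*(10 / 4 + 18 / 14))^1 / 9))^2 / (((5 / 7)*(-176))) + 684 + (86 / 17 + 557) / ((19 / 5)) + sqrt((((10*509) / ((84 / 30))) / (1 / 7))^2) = -142495512655 / 895356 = -159149.56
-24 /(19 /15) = -360 /19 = -18.95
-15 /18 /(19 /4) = -0.18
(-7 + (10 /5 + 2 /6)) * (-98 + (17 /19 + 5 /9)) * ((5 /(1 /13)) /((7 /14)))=30048200 /513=58573.49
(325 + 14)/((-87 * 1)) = -113/29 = -3.90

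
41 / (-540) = -41 / 540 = -0.08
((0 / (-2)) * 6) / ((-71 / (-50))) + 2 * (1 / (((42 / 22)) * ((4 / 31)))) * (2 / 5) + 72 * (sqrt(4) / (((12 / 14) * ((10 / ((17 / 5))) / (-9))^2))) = 20689363 / 13125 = 1576.33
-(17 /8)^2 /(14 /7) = -289 /128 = -2.26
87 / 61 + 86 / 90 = 6538 / 2745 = 2.38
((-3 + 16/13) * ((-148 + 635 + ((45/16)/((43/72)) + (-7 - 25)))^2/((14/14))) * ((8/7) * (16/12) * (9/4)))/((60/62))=-1324660.87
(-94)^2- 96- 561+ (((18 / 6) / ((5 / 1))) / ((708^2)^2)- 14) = 3419306008646401 / 418775996160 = 8165.00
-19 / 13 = -1.46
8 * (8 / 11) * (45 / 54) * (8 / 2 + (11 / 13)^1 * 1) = 3360 / 143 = 23.50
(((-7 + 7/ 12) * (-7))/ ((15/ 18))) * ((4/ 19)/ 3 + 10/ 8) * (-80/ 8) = -162239/ 228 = -711.57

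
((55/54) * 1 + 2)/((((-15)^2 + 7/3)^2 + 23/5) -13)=815/13951452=0.00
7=7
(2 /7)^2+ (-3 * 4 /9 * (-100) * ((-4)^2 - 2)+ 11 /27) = 2470247 /1323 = 1867.16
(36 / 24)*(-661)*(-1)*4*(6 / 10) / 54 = 661 / 15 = 44.07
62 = 62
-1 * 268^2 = -71824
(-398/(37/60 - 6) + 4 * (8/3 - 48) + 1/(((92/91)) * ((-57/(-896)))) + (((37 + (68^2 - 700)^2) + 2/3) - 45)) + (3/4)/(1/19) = 1372673362943/89148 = 15397691.06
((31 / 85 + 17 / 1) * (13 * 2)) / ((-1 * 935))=-38376 / 79475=-0.48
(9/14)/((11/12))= 54/77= 0.70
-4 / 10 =-2 / 5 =-0.40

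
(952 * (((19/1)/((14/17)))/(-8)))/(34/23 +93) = -126293/4346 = -29.06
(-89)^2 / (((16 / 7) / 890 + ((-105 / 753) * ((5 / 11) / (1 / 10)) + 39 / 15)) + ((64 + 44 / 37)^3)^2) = 174789288823151529835 / 1693512000428896845565056153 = 0.00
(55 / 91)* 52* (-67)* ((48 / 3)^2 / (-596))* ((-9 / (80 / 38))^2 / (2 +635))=86202468 / 3321955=25.95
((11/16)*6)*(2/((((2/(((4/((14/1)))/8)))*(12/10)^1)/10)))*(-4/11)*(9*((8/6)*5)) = -375/14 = -26.79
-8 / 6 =-1.33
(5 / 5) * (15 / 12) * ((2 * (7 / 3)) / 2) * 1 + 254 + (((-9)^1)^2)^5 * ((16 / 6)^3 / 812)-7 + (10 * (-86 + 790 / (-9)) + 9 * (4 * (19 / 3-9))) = 595066296247 / 7308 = 81426696.26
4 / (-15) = -4 / 15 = -0.27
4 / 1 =4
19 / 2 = 9.50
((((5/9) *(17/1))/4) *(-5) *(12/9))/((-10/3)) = 85/18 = 4.72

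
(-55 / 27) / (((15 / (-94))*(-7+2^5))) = 1034 / 2025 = 0.51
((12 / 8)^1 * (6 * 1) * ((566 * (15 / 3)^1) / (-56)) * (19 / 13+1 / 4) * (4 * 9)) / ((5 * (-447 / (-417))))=-283580433 / 54236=-5228.64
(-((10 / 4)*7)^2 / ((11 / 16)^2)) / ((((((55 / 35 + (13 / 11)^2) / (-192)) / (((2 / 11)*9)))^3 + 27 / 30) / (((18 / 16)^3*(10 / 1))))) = -4024369879326720000 / 392601299439641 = -10250.53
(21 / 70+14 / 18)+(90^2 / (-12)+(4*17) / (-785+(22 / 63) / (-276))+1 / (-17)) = -674.07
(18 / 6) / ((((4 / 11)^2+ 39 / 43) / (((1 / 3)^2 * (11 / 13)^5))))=837948353 / 6022743753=0.14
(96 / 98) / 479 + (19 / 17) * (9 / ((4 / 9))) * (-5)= -180606081 / 1596028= -113.16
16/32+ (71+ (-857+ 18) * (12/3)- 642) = -7853/2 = -3926.50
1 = 1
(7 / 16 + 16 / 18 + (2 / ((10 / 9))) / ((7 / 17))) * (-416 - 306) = -10366837 / 2520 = -4113.82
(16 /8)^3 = 8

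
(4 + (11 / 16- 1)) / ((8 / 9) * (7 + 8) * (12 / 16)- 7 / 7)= 0.41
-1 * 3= -3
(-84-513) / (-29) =597 / 29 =20.59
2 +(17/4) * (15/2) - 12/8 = 259/8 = 32.38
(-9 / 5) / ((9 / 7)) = -7 / 5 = -1.40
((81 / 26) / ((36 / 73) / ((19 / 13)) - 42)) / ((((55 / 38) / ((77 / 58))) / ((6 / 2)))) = -14942151 / 72617740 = -0.21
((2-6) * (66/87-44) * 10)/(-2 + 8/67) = -560120/609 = -919.74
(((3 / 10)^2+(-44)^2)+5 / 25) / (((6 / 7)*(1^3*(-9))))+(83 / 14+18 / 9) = -3062707 / 12600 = -243.07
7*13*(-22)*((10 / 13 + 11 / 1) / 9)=-2618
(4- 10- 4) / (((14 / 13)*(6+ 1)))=-65 / 49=-1.33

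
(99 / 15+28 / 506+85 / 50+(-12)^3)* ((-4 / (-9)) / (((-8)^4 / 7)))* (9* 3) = -91364721 / 2590720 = -35.27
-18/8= -9/4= -2.25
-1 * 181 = -181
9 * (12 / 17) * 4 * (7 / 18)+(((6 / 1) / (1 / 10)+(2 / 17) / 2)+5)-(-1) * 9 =1427 / 17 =83.94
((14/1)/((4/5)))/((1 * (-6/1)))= -35/12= -2.92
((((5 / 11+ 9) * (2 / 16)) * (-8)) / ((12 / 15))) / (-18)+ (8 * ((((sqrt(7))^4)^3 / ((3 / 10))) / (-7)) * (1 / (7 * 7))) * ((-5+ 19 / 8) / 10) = 237764 / 99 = 2401.66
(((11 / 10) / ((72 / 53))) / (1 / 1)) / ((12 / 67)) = 39061 / 8640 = 4.52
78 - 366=-288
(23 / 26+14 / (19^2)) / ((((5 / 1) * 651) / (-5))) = -0.00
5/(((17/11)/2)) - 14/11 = 972/187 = 5.20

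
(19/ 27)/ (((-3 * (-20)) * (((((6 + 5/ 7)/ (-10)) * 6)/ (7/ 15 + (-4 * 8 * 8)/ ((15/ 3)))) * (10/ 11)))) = 1113343/ 6852600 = 0.16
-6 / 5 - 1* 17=-91 / 5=-18.20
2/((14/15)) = 15/7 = 2.14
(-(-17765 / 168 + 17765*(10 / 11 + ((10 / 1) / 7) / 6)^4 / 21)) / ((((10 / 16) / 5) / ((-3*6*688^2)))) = 55965438766932820480 / 603993159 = 92659060674.78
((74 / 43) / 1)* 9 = 666 / 43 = 15.49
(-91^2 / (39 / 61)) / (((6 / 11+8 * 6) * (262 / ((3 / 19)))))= -427427 / 2658252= -0.16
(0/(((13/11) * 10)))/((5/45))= 0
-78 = -78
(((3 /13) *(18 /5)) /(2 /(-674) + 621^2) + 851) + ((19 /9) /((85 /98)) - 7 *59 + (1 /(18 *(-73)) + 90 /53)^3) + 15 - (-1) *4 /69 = 12840303742888356712700215621 /27890540139294597455732808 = 460.38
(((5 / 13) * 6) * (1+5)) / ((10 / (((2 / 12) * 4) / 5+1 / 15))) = 18 / 65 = 0.28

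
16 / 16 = 1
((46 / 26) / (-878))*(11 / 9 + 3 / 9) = -161 / 51363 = -0.00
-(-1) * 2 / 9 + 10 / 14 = 59 / 63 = 0.94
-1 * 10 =-10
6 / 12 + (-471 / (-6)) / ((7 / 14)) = 315 / 2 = 157.50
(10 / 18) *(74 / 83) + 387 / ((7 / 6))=1737124 / 5229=332.21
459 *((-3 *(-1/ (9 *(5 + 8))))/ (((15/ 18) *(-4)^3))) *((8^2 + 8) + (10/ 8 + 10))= -152847/ 8320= -18.37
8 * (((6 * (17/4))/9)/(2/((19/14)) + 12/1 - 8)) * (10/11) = 1615/429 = 3.76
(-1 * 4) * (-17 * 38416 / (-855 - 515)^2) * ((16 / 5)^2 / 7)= 23883776 / 11730625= 2.04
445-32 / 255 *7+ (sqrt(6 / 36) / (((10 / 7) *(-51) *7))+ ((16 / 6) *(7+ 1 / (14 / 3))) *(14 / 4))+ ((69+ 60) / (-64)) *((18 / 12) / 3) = 16660993 / 32640-sqrt(6) / 3060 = 510.45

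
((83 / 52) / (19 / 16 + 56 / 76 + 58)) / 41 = 6308 / 9709661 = 0.00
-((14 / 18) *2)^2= -196 / 81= -2.42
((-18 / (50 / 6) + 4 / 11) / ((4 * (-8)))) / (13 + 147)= 0.00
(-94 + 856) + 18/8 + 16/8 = 3065/4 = 766.25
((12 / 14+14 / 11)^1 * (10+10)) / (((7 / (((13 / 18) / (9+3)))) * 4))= 2665 / 29106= 0.09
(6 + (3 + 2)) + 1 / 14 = 155 / 14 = 11.07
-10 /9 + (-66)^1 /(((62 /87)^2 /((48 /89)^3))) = -131079773018 /6097276881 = -21.50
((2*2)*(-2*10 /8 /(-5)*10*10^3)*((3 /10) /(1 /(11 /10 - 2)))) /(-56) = 675 /7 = 96.43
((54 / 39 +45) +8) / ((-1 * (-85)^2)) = -707 / 93925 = -0.01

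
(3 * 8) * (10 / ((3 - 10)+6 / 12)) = -480 / 13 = -36.92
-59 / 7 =-8.43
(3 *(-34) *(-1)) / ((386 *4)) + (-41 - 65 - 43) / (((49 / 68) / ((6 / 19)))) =-46883943 / 718732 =-65.23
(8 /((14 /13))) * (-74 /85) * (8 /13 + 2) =-592 /35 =-16.91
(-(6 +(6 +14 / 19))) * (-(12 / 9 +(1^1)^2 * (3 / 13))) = 14762 / 741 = 19.92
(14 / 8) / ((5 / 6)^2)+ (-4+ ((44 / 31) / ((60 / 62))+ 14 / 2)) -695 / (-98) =103477 / 7350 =14.08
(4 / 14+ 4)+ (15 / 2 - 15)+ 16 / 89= -3781 / 1246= -3.03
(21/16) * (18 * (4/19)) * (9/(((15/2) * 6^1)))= 189/190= 0.99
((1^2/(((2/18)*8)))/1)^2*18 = 729/32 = 22.78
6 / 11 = 0.55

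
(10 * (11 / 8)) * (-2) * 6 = -165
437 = 437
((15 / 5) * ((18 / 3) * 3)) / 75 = 18 / 25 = 0.72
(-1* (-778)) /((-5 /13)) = -10114 /5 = -2022.80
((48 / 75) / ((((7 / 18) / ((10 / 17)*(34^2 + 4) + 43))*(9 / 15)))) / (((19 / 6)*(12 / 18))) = 560736 / 595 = 942.41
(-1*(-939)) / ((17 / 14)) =773.29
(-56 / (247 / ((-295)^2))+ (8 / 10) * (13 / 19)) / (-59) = 24366324 / 72865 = 334.40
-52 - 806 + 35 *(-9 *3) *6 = -6528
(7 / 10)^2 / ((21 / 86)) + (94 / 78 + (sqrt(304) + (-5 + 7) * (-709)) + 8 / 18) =-8273911 / 5850 + 4 * sqrt(19) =-1396.91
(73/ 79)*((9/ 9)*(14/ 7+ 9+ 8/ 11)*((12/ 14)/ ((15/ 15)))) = 56502/ 6083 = 9.29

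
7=7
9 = 9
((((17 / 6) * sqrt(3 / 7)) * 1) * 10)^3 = 614125 * sqrt(21) / 441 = 6381.57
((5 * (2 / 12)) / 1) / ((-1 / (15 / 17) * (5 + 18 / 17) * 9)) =-25 / 1854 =-0.01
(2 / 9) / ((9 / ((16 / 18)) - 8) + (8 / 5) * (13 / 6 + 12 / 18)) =80 / 2397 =0.03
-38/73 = -0.52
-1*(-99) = 99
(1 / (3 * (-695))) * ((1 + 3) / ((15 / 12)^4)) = -1024 / 1303125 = -0.00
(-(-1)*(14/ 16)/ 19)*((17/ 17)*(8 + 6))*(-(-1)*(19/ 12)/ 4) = 49/ 192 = 0.26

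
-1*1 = -1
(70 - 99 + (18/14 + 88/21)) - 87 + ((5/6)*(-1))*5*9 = -6217/42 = -148.02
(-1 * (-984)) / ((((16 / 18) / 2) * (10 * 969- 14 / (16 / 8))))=2214 / 9683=0.23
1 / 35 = 0.03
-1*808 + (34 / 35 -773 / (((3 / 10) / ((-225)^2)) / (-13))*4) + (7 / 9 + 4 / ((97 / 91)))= 207256832104667 / 30555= 6783074197.50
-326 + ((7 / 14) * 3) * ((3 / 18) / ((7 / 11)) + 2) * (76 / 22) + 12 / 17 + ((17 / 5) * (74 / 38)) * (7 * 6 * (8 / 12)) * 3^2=336985119 / 248710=1354.93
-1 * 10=-10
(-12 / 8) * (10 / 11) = -15 / 11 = -1.36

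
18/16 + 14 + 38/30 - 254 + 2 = -28273/120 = -235.61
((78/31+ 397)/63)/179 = 12385/349587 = 0.04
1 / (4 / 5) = 5 / 4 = 1.25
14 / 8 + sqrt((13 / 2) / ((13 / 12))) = 7 / 4 + sqrt(6) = 4.20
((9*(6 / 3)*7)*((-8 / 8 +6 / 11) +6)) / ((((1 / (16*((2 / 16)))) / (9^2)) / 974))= 110250778.91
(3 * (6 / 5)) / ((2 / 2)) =18 / 5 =3.60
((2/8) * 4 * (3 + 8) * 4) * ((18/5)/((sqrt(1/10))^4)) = 15840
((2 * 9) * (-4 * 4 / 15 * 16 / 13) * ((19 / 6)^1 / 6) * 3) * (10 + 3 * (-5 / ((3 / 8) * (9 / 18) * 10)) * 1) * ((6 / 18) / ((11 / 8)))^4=-19922944 / 77084865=-0.26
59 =59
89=89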